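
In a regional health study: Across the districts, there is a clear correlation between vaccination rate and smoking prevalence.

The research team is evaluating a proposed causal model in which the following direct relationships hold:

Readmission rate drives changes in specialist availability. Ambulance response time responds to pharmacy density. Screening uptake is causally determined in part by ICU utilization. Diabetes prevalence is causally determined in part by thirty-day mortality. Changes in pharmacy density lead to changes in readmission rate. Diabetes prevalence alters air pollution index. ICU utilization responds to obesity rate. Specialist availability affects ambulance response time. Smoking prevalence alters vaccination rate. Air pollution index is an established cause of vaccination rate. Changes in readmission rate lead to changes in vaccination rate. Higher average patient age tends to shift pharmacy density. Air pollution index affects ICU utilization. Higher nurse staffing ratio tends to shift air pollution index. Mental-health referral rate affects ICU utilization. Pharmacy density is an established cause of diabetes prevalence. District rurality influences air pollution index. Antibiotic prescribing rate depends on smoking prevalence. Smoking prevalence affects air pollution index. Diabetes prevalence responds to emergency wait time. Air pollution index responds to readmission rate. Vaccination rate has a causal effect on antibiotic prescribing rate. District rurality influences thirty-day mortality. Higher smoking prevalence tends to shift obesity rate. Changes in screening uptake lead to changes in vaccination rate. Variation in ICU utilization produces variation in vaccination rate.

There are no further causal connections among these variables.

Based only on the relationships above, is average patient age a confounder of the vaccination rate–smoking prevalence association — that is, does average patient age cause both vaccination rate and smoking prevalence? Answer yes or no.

Average patient age has no stated causal path to smoking prevalence. A confounder must cause both variables, so average patient age does not qualify.

no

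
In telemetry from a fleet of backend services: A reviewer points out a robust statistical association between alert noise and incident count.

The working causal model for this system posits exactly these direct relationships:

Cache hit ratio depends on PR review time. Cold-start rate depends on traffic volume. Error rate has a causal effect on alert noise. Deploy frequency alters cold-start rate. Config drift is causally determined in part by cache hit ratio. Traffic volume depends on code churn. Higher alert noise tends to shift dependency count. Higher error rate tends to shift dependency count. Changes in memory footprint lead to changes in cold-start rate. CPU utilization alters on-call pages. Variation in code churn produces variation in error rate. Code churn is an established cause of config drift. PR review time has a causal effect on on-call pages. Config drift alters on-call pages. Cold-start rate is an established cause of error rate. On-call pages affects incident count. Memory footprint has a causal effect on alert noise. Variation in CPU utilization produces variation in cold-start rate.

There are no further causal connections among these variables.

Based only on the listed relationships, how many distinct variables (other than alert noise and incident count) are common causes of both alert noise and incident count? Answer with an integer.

2

The common causes are: CPU utilization (to alert noise via CPU utilization → cold-start rate → error rate → alert noise; to incident count via CPU utilization → on-call pages → incident count); code churn (to alert noise via code churn → error rate → alert noise; to incident count via code churn → config drift → on-call pages → incident count).
Every other variable lacks a causal path to at least one of alert noise and incident count.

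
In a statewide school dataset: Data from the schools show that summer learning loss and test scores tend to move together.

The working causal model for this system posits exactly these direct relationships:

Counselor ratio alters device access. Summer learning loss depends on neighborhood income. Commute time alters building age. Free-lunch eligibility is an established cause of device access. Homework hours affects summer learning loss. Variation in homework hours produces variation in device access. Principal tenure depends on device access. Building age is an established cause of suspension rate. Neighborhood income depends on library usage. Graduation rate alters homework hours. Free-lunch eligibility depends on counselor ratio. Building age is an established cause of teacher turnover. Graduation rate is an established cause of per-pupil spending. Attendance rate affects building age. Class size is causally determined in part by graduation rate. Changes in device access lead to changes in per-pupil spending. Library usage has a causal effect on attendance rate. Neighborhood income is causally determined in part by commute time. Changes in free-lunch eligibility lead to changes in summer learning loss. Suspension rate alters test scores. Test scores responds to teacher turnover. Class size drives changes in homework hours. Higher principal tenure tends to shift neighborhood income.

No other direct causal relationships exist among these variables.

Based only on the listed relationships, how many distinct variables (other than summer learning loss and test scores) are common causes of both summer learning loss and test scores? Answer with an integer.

The common causes are: commute time (to summer learning loss via commute time → neighborhood income → summer learning loss; to test scores via commute time → building age → suspension rate → test scores); library usage (to summer learning loss via library usage → neighborhood income → summer learning loss; to test scores via library usage → attendance rate → building age → suspension rate → test scores).
Every other variable lacks a causal path to at least one of summer learning loss and test scores.

2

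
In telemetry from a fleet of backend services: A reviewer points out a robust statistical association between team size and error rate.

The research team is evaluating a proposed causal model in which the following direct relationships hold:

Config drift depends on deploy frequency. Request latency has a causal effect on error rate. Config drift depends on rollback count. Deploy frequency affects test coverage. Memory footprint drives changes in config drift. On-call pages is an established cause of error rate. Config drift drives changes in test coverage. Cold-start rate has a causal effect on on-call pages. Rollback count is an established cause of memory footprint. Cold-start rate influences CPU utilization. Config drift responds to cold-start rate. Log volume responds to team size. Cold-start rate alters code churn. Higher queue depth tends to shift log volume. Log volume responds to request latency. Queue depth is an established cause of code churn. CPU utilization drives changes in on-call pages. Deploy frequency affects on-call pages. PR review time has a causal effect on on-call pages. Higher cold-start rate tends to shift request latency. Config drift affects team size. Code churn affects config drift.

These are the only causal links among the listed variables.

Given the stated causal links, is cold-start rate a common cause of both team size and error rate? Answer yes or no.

yes

Cold-start rate has a causal path to team size (cold-start rate → config drift → team size) and to error rate (cold-start rate → on-call pages → error rate), so it is a common cause of both — a confounder.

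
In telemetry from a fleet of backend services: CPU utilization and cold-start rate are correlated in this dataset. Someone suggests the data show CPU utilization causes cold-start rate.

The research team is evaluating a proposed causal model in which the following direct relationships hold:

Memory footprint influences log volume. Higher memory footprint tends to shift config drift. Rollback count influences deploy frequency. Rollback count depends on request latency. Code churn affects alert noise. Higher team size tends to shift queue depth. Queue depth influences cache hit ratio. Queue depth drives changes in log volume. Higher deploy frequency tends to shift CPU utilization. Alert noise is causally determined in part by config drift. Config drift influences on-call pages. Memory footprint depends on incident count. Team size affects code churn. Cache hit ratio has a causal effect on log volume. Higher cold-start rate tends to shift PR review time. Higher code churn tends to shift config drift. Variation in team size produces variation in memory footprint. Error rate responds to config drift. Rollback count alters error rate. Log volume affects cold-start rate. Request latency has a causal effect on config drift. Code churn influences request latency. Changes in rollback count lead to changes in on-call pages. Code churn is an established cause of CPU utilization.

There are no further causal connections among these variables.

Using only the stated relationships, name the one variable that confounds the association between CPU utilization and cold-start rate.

Team size has a causal path to CPU utilization (team size → code churn → CPU utilization) and a separate causal path to cold-start rate (team size → memory footprint → log volume → cold-start rate), so it is a common cause of both.
No stated relationship gives CPU utilization a causal route to cold-start rate, so the correlation is explained by the shared upstream cause rather than a direct effect.

team size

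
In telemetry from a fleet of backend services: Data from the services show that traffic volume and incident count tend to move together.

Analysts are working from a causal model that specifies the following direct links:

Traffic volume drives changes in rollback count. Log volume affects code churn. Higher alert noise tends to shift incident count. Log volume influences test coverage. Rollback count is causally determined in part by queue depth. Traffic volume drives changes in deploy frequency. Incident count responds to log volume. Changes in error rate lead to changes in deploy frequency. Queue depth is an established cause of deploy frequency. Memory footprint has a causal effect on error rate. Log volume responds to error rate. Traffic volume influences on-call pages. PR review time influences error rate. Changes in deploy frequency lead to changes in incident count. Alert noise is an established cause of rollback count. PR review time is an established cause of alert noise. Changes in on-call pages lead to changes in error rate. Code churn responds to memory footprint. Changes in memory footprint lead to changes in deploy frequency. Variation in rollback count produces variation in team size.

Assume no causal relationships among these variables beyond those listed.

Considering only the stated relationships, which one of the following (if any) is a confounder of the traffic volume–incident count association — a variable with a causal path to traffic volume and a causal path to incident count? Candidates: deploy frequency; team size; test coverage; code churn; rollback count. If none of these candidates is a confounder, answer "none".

none

None of the listed candidates has causal paths to both traffic volume and incident count in the stated relationships, so none is a common cause.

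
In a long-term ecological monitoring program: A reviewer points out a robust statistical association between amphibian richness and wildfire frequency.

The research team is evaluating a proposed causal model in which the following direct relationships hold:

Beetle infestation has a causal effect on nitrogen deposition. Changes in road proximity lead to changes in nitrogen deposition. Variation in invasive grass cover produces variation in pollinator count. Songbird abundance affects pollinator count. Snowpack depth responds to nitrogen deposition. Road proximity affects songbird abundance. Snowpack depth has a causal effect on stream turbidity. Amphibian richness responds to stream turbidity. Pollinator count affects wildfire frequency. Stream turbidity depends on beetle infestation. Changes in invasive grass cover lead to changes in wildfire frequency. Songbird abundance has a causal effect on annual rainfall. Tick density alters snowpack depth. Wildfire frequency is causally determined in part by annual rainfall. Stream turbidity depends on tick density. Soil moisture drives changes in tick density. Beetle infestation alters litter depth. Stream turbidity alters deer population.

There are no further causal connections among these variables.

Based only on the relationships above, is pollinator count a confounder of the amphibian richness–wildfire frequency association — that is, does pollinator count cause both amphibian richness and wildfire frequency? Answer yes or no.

no

Pollinator count has no stated causal path to amphibian richness. A confounder must cause both variables, so pollinator count does not qualify.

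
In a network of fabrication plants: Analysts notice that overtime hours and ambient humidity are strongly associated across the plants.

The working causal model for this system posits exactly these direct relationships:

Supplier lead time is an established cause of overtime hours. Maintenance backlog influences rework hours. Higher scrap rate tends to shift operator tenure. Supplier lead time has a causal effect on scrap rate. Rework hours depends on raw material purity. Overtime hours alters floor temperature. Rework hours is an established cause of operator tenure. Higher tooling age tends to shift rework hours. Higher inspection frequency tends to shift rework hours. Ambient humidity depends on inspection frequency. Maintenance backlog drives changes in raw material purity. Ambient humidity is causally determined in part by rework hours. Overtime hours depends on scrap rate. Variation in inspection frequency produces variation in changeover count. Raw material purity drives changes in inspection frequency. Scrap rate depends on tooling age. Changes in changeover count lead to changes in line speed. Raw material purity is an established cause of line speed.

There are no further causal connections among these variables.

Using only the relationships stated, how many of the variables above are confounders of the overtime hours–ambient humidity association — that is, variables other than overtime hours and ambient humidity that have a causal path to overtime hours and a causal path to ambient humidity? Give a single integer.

1

The common causes are: tooling age (to overtime hours via tooling age → scrap rate → overtime hours; to ambient humidity via tooling age → rework hours → ambient humidity).
Every other variable lacks a causal path to at least one of overtime hours and ambient humidity.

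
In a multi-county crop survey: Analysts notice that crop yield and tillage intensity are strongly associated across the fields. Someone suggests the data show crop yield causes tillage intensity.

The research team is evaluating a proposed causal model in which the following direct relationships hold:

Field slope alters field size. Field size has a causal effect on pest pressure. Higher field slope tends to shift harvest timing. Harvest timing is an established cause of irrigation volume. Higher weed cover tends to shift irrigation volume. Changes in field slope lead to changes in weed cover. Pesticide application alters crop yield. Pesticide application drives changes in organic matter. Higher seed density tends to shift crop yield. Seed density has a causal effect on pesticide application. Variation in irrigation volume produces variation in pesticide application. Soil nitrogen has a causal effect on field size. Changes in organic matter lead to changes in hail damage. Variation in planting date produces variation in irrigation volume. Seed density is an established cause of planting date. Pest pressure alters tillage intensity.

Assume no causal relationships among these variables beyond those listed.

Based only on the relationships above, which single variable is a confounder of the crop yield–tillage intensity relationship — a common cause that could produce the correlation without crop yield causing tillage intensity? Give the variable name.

field slope

Field slope has a causal path to crop yield (field slope → harvest timing → irrigation volume → pesticide application → crop yield) and a separate causal path to tillage intensity (field slope → field size → pest pressure → tillage intensity), so it is a common cause of both.
No stated relationship gives crop yield a causal route to tillage intensity, so the correlation is explained by the shared upstream cause rather than a direct effect.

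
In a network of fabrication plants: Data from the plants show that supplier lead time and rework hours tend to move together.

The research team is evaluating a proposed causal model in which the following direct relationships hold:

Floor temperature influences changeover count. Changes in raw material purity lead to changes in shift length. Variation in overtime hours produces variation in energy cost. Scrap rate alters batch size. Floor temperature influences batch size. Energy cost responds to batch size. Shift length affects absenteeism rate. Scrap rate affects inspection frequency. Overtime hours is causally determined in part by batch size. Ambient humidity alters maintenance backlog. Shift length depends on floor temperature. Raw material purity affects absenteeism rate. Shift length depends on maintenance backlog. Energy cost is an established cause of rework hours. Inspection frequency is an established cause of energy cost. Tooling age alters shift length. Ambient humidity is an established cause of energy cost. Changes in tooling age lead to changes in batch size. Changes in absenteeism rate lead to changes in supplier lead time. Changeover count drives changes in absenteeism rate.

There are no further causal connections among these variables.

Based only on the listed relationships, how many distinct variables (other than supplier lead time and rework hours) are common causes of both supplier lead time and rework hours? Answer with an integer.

The common causes are: ambient humidity (to supplier lead time via ambient humidity → maintenance backlog → shift length → absenteeism rate → supplier lead time; to rework hours via ambient humidity → energy cost → rework hours); floor temperature (to supplier lead time via floor temperature → shift length → absenteeism rate → supplier lead time; to rework hours via floor temperature → batch size → energy cost → rework hours); tooling age (to supplier lead time via tooling age → shift length → absenteeism rate → supplier lead time; to rework hours via tooling age → batch size → energy cost → rework hours).
Every other variable lacks a causal path to at least one of supplier lead time and rework hours.

3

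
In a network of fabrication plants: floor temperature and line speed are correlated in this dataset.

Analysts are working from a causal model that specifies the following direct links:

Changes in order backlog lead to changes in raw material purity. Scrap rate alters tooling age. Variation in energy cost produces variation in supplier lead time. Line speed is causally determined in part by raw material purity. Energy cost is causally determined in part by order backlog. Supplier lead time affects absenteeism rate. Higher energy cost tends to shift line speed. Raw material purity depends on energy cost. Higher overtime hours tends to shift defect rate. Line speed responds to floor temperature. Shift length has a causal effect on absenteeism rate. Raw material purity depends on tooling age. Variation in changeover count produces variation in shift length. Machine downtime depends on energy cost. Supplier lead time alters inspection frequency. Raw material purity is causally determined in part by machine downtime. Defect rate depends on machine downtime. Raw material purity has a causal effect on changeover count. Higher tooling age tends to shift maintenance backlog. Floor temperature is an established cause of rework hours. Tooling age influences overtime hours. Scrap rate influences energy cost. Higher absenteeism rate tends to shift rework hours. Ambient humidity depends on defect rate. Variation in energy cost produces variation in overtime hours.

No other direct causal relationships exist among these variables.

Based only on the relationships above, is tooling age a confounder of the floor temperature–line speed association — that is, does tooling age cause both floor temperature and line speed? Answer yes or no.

Tooling age has no stated causal path to floor temperature. A confounder must cause both variables, so tooling age does not qualify.

no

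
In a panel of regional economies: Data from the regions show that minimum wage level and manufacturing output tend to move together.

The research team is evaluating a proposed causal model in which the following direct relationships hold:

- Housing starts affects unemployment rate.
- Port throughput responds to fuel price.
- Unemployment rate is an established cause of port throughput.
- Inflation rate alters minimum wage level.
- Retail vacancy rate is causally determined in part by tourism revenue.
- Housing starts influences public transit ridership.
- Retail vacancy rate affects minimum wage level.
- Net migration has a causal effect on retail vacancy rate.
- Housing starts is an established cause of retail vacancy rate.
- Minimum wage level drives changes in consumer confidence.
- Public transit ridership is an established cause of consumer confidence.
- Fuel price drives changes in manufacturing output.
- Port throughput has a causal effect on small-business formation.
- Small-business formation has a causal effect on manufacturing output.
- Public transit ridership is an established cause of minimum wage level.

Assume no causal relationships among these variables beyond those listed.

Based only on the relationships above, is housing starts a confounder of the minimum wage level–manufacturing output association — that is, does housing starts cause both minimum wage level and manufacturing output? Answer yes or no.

yes

Housing starts has a causal path to minimum wage level (housing starts → public transit ridership → minimum wage level) and to manufacturing output (housing starts → unemployment rate → port throughput → small-business formation → manufacturing output), so it is a common cause of both — a confounder.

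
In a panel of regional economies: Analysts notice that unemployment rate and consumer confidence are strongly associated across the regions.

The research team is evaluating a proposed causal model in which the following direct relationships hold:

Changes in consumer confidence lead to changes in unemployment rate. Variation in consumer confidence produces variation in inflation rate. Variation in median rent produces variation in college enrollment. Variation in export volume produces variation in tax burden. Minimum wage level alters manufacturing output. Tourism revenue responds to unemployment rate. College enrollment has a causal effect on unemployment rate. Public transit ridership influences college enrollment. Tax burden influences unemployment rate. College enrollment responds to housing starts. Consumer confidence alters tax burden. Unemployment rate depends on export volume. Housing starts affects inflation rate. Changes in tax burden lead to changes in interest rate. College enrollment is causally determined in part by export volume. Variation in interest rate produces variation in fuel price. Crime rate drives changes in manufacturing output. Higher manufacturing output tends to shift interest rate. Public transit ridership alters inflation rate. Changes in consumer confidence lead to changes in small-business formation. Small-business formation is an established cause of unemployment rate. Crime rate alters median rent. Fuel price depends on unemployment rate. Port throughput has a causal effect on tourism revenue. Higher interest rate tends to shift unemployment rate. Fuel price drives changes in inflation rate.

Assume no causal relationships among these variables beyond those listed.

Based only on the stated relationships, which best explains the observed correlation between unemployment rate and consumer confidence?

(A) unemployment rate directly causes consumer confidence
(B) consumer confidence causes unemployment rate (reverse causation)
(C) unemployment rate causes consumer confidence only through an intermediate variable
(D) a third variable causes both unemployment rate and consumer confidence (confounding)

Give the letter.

B

The stated link runs consumer confidence → unemployment rate; unemployment rate has no causal path to consumer confidence. No variable causes both, so confounding is ruled out. The correlation reflects reverse causation.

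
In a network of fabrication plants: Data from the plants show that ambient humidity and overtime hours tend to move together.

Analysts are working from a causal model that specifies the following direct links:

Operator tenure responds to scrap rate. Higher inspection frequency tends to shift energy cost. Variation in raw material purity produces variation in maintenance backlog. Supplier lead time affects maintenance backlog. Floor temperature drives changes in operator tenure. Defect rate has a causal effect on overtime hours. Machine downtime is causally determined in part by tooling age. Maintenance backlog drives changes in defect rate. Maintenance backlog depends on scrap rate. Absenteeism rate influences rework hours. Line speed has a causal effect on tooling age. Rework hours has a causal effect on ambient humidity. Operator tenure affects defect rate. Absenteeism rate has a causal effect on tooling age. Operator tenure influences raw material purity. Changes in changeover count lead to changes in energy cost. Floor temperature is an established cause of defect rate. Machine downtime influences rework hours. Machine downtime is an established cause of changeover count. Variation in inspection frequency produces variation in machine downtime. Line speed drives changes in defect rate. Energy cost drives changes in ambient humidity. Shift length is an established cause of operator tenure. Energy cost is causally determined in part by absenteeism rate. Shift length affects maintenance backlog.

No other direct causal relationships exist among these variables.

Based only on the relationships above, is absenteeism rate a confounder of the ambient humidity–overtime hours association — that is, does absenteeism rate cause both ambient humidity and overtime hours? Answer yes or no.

Absenteeism rate has no stated causal path to overtime hours. A confounder must cause both variables, so absenteeism rate does not qualify.

no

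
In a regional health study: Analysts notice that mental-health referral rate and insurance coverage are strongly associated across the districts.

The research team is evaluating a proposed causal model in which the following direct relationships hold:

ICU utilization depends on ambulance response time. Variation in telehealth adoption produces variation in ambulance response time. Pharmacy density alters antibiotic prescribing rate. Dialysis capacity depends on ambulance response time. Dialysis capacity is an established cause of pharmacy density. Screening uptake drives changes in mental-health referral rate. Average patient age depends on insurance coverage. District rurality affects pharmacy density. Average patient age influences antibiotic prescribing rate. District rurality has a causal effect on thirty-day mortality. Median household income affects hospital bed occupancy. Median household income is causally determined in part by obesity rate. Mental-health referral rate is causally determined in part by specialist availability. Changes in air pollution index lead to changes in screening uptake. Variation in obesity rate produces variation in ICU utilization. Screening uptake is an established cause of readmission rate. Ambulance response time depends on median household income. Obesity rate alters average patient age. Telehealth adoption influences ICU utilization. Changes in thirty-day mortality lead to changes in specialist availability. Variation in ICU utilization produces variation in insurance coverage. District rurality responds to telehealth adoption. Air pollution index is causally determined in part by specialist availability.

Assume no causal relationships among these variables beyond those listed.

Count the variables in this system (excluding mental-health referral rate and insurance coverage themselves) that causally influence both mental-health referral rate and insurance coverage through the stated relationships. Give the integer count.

1

The common causes are: telehealth adoption (to mental-health referral rate via telehealth adoption → district rurality → thirty-day mortality → specialist availability → mental-health referral rate; to insurance coverage via telehealth adoption → ICU utilization → insurance coverage).
Every other variable lacks a causal path to at least one of mental-health referral rate and insurance coverage.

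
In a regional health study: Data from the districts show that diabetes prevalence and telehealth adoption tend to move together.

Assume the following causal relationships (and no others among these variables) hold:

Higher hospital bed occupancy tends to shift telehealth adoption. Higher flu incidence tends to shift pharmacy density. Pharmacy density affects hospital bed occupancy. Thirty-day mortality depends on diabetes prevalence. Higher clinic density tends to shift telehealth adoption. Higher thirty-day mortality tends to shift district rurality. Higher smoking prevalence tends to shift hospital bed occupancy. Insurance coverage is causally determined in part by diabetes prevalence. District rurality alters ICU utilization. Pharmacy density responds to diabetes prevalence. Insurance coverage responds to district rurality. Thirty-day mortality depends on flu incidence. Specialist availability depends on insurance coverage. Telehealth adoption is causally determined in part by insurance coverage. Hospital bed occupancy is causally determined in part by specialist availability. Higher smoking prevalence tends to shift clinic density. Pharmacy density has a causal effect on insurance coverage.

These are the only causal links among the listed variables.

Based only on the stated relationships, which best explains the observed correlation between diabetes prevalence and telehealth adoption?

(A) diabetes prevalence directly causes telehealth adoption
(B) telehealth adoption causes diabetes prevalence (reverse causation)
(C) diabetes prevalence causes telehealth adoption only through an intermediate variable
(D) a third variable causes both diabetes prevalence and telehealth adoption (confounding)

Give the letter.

C

Diabetes prevalence reaches telehealth adoption through diabetes prevalence → insurance coverage → telehealth adoption — an indirect causal chain with no direct diabetes prevalence → telehealth adoption link. No variable causes both diabetes prevalence and telehealth adoption, so confounding is ruled out; the effect is mediated.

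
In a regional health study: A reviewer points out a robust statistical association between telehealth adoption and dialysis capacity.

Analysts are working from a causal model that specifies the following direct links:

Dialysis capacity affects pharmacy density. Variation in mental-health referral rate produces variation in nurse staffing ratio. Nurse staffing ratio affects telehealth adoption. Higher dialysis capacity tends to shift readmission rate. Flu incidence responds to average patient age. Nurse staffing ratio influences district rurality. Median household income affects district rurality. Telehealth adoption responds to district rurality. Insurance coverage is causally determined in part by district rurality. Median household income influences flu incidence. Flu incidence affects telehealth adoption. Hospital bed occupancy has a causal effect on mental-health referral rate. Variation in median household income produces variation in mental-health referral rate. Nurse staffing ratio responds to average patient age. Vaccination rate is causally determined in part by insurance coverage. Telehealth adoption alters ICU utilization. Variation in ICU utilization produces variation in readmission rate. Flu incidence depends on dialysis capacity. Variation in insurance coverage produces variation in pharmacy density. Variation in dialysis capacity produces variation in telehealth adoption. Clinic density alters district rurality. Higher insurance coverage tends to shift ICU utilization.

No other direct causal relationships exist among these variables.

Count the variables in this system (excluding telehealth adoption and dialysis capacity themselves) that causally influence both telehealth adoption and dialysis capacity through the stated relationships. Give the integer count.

0

No listed variable has a causal path to both telehealth adoption and dialysis capacity, so there are no common causes.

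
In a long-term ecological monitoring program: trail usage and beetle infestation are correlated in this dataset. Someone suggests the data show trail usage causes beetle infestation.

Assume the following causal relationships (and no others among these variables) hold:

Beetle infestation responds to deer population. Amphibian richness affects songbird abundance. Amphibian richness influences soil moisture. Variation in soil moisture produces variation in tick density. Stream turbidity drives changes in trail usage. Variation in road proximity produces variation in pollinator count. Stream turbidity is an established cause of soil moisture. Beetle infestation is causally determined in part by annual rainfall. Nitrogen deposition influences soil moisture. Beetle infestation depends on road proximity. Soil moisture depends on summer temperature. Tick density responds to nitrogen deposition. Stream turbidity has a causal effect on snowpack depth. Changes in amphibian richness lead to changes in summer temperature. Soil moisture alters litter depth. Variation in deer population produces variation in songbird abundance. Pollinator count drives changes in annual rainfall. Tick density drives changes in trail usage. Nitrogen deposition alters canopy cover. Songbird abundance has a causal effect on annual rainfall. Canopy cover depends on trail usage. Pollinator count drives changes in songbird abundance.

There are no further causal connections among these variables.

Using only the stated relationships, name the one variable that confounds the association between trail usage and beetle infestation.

Amphibian richness has a causal path to trail usage (amphibian richness → soil moisture → tick density → trail usage) and a separate causal path to beetle infestation (amphibian richness → songbird abundance → annual rainfall → beetle infestation), so it is a common cause of both.
No stated relationship gives trail usage a causal route to beetle infestation, so the correlation is explained by the shared upstream cause rather than a direct effect.

amphibian richness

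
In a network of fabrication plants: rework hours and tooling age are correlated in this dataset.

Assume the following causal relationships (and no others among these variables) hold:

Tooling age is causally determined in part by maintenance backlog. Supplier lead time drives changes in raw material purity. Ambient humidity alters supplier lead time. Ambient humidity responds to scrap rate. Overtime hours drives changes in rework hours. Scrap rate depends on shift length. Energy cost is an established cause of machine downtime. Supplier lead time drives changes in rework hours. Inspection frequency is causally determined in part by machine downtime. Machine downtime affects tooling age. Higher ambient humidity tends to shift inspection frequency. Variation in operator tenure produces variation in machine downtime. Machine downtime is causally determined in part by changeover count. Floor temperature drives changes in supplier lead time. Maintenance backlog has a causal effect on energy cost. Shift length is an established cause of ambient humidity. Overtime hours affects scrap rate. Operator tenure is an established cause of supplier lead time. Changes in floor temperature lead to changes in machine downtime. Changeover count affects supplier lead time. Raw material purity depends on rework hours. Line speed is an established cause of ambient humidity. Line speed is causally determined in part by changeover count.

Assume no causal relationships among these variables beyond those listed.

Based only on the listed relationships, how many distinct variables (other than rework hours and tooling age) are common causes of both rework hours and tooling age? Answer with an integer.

3

The common causes are: changeover count (to rework hours via changeover count → supplier lead time → rework hours; to tooling age via changeover count → machine downtime → tooling age); floor temperature (to rework hours via floor temperature → supplier lead time → rework hours; to tooling age via floor temperature → machine downtime → tooling age); operator tenure (to rework hours via operator tenure → supplier lead time → rework hours; to tooling age via operator tenure → machine downtime → tooling age).
Every other variable lacks a causal path to at least one of rework hours and tooling age.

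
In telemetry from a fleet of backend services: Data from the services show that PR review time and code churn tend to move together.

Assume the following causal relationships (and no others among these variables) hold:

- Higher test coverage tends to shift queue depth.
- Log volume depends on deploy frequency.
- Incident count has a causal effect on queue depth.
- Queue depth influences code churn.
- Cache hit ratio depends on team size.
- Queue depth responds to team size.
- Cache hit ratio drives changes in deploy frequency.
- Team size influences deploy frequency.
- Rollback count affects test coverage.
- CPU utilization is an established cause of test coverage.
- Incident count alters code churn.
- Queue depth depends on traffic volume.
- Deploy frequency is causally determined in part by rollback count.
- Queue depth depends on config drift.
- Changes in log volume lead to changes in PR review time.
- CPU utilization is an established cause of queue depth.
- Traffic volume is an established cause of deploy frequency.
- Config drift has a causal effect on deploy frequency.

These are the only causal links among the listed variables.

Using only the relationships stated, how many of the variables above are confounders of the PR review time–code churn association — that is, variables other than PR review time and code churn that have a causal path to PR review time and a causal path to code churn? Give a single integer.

The common causes are: config drift (to PR review time via config drift → deploy frequency → log volume → PR review time; to code churn via config drift → queue depth → code churn); rollback count (to PR review time via rollback count → deploy frequency → log volume → PR review time; to code churn via rollback count → test coverage → queue depth → code churn); team size (to PR review time via team size → deploy frequency → log volume → PR review time; to code churn via team size → queue depth → code churn); traffic volume (to PR review time via traffic volume → deploy frequency → log volume → PR review time; to code churn via traffic volume → queue depth → code churn).
Every other variable lacks a causal path to at least one of PR review time and code churn.

4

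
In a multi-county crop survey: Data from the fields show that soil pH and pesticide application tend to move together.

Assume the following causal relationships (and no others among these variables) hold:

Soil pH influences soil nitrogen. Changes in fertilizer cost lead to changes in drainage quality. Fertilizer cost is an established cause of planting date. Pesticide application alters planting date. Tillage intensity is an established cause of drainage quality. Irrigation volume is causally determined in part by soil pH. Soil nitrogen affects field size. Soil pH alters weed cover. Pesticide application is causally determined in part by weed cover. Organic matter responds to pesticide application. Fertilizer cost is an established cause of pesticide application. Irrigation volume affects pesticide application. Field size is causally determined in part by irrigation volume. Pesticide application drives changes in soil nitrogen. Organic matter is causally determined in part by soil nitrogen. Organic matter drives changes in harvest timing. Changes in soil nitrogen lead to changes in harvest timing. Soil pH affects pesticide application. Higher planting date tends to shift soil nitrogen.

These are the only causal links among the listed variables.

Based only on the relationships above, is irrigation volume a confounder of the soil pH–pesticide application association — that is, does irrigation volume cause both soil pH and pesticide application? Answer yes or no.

Irrigation volume has no stated causal path to soil pH. A confounder must cause both variables, so irrigation volume does not qualify.

no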